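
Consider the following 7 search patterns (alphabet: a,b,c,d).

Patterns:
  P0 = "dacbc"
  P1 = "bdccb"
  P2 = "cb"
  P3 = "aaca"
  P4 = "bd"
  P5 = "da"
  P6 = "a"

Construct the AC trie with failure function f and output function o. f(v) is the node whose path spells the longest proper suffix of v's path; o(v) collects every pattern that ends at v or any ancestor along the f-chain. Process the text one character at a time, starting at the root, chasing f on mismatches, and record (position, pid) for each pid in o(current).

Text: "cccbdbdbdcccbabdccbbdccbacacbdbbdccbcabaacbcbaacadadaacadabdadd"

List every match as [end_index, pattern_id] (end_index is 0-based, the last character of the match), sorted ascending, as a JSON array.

Construct AC machine:
Trie nodes:
  0='ε' goto a→13 b→6 c→11 d→1
  1='d' goto a→2
  2='da' goto c→3  ←P5
  3='dac' goto b→4
  4='dacb' goto c→5
  5='dacbc' goto ·  ←P0
  6='b' goto d→7
  7='bd' goto c→8  ←P4
  8='bdc' goto c→9
  9='bdcc' goto b→10
  10='bdccb' goto ·  ←P1
  11='c' goto b→12
  12='cb' goto ·  ←P2
  13='a' goto a→14  ←P6
  14='aa' goto c→15
  15='aac' goto a→16
  16='aaca' goto ·  ←P3

BFS fail/out derivation:
  fail(1) 'd': from fail(0)=0 chase 'd': 0 ⇒ 0;  out=∅∪out(0)=∅
  fail(6) 'b': from fail(0)=0 chase 'b': 0 ⇒ 0;  out=∅∪out(0)=∅
  fail(11) 'c': from fail(0)=0 chase 'c': 0 ⇒ 0;  out=∅∪out(0)=∅
  fail(13) 'a': from fail(0)=0 chase 'a': 0 ⇒ 0;  out={6}∪out(0)={6}
  fail(2) 'da': from fail(1)=0 chase 'a': 0 ⇒ 13;  out={5}∪out(13)={5,6}
  fail(7) 'bd': from fail(6)=0 chase 'd': 0 ⇒ 1;  out={4}∪out(1)={4}
  fail(12) 'cb': from fail(11)=0 chase 'b': 0 ⇒ 6;  out={2}∪out(6)={2}
  fail(14) 'aa': from fail(13)=0 chase 'a': 0 ⇒ 13;  out=∅∪out(13)={6}
  fail(3) 'dac': from fail(2)=13 chase 'c': 13→0 ⇒ 11;  out=∅∪out(11)=∅
  fail(8) 'bdc': from fail(7)=1 chase 'c': 1→0 ⇒ 11;  out=∅∪out(11)=∅
  fail(15) 'aac': from fail(14)=13 chase 'c': 13→0 ⇒ 11;  out=∅∪out(11)=∅
  fail(4) 'dacb': from fail(3)=11 chase 'b': 11 ⇒ 12;  out=∅∪out(12)={2}
  fail(9) 'bdcc': from fail(8)=11 chase 'c': 11→0 ⇒ 11;  out=∅∪out(11)=∅
  fail(16) 'aaca': from fail(15)=11 chase 'a': 11→0 ⇒ 13;  out={3}∪out(13)={3,6}
  fail(5) 'dacbc': from fail(4)=12 chase 'c': 12→6→0 ⇒ 11;  out={0}∪out(11)={0}
  fail(10) 'bdccb': from fail(9)=11 chase 'b': 11 ⇒ 12;  out={1}∪out(12)={1,2}

Run:
pos 0 'c': at 11
pos 1 'c': at 11 (fail-walked)
pos 2 'c': at 11 (fail-walked)
pos 3 'b': at 12  ** P2@[2:3]
pos 4 'd': at 7 (fail-walked)  ** P4@[3:4]
pos 5 'b': at 6 (fail-walked)
pos 6 'd': at 7  ** P4@[5:6]
pos 7 'b': at 6 (fail-walked)
pos 8 'd': at 7  ** P4@[7:8]
pos 9 'c': at 8
pos 10 'c': at 9
pos 11 'c': at 11 (fail-walked)
pos 12 'b': at 12  ** P2@[11:12]
pos 13 'a': at 13 (fail-walked)  ** P6@[13:13]
pos 14 'b': at 6 (fail-walked)
pos 15 'd': at 7  ** P4@[14:15]
pos 16 'c': at 8
pos 17 'c': at 9
pos 18 'b': at 10  ** P1@[14:18],P2@[17:18]
pos 19 'b': at 6 (fail-walked)
pos 20 'd': at 7  ** P4@[19:20]
pos 21 'c': at 8
pos 22 'c': at 9
pos 23 'b': at 10  ** P1@[19:23],P2@[22:23]
pos 24 'a': at 13 (fail-walked)  ** P6@[24:24]
pos 25 'c': at 11 (fail-walked)
pos 26 'a': at 13 (fail-walked)  ** P6@[26:26]
pos 27 'c': at 11 (fail-walked)
pos 28 'b': at 12  ** P2@[27:28]
pos 29 'd': at 7 (fail-walked)  ** P4@[28:29]
pos 30 'b': at 6 (fail-walked)
pos 31 'b': at 6 (fail-walked)
pos 32 'd': at 7  ** P4@[31:32]
pos 33 'c': at 8
pos 34 'c': at 9
pos 35 'b': at 10  ** P1@[31:35],P2@[34:35]
pos 36 'c': at 11 (fail-walked)
pos 37 'a': at 13 (fail-walked)  ** P6@[37:37]
pos 38 'b': at 6 (fail-walked)
pos 39 'a': at 13 (fail-walked)  ** P6@[39:39]
pos 40 'a': at 14  ** P6@[40:40]
pos 41 'c': at 15
pos 42 'b': at 12 (fail-walked)  ** P2@[41:42]
pos 43 'c': at 11 (fail-walked)
pos 44 'b': at 12  ** P2@[43:44]
pos 45 'a': at 13 (fail-walked)  ** P6@[45:45]
pos 46 'a': at 14  ** P6@[46:46]
pos 47 'c': at 15
pos 48 'a': at 16  ** P3@[45:48],P6@[48:48]
pos 49 'd': at 1 (fail-walked)
pos 50 'a': at 2  ** P5@[49:50],P6@[50:50]
pos 51 'd': at 1 (fail-walked)
pos 52 'a': at 2  ** P5@[51:52],P6@[52:52]
pos 53 'a': at 14 (fail-walked)  ** P6@[53:53]
pos 54 'c': at 15
pos 55 'a': at 16  ** P3@[52:55],P6@[55:55]
pos 56 'd': at 1 (fail-walked)
pos 57 'a': at 2  ** P5@[56:57],P6@[57:57]
pos 58 'b': at 6 (fail-walked)
pos 59 'd': at 7  ** P4@[58:59]
pos 60 'a': at 2 (fail-walked)  ** P5@[59:60],P6@[60:60]
pos 61 'd': at 1 (fail-walked)
pos 62 'd': at 1 (fail-walked)

Matches: [[3,2],[4,4],[6,4],[8,4],[12,2],[13,6],[15,4],[18,1],[18,2],[20,4],[23,1],[23,2],[24,6],[26,6],[28,2],[29,4],[32,4],[35,1],[35,2],[37,6],[39,6],[40,6],[42,2],[44,2],[45,6],[46,6],[48,3],[48,6],[50,5],[50,6],[52,5],[52,6],[53,6],[55,3],[55,6],[57,5],[57,6],[59,4],[60,5],[60,6]]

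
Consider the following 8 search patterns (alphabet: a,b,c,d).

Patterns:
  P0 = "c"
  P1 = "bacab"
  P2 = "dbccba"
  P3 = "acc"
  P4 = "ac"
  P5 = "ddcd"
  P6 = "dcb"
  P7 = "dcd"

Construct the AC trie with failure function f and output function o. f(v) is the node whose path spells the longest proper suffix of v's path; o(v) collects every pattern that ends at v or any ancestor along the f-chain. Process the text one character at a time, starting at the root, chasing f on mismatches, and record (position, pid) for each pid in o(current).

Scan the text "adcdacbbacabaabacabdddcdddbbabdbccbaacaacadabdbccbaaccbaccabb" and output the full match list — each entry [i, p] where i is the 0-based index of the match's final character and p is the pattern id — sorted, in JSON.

Build:
Trie (insert patterns):
  n0 'ε': a→13 b→2 c→1 d→7
  n1 'c': ·  [P0 ends]
  n2 'b': a→3
  n3 'ba': c→4
  n4 'bac': a→5
  n5 'baca': b→6
  n6 'bacab': ·  [P1 ends]
  n7 'd': b→8 c→19 d→16
  n8 'db': c→9
  n9 'dbc': c→10
  n10 'dbcc': b→11
  n11 'dbccb': a→12
  n12 'dbccba': ·  [P2 ends]
  n13 'a': c→14
  n14 'ac': c→15  [P4 ends]
  n15 'acc': ·  [P3 ends]
  n16 'dd': c→17
  n17 'ddc': d→18
  n18 'ddcd': ·  [P5 ends]
  n19 'dc': b→20 d→21
  n20 'dcb': ·  [P6 ends]
  n21 'dcd': ·  [P7 ends]

BFS fail/out derivation:
  n1('c'): parent n0 fail=0; on 'c' 0 → fail=0;  out {0}∪∅={0}
  n2('b'): parent n0 fail=0; on 'b' 0 → fail=0;  out ∅∪∅=∅
  n7('d'): parent n0 fail=0; on 'd' 0 → fail=0;  out ∅∪∅=∅
  n13('a'): parent n0 fail=0; on 'a' 0 → fail=0;  out ∅∪∅=∅
  n3('ba'): parent n2 fail=0; on 'a' 0 → fail=13;  out ∅∪∅=∅
  n8('db'): parent n7 fail=0; on 'b' 0 → fail=2;  out ∅∪∅=∅
  n14('ac'): parent n13 fail=0; on 'c' 0 → fail=1;  out {4}∪{0}={0,4}
  n16('dd'): parent n7 fail=0; on 'd' 0 → fail=7;  out ∅∪∅=∅
  n19('dc'): parent n7 fail=0; on 'c' 0 → fail=1;  out ∅∪{0}={0}
  n4('bac'): parent n3 fail=13; on 'c' 13 → fail=14;  out ∅∪{0,4}={0,4}
  n9('dbc'): parent n8 fail=2; on 'c' 2→0 → fail=1;  out ∅∪{0}={0}
  n15('acc'): parent n14 fail=1; on 'c' 1→0 → fail=1;  out {3}∪{0}={0,3}
  n17('ddc'): parent n16 fail=7; on 'c' 7 → fail=19;  out ∅∪{0}={0}
  n20('dcb'): parent n19 fail=1; on 'b' 1→0 → fail=2;  out {6}∪∅={6}
  n21('dcd'): parent n19 fail=1; on 'd' 1→0 → fail=7;  out {7}∪∅={7}
  n5('baca'): parent n4 fail=14; on 'a' 14→1→0 → fail=13;  out ∅∪∅=∅
  n10('dbcc'): parent n9 fail=1; on 'c' 1→0 → fail=1;  out ∅∪{0}={0}
  n18('ddcd'): parent n17 fail=19; on 'd' 19 → fail=21;  out {5}∪{7}={5,7}
  n6('bacab'): parent n5 fail=13; on 'b' 13→0 → fail=2;  out {1}∪∅={1}
  n11('dbccb'): parent n10 fail=1; on 'b' 1→0 → fail=2;  out ∅∪∅=∅
  n12('dbccba'): parent n11 fail=2; on 'a' 2 → fail=3;  out {2}∪∅={2}

Scan:
i=0 'a': node 0→13
i=1 'd': node 13→7 (fail-walked)
i=2 'c': node 7→19  ** P0@[2:2]
i=3 'd': node 19→21  ** P7@[1:3]
i=4 'a': node 21→13 (fail-walked)
i=5 'c': node 13→14  ** P0@[5:5],P4@[4:5]
i=6 'b': node 14→2 (fail-walked)
i=7 'b': node 2→2 (fail-walked)
i=8 'a': node 2→3
i=9 'c': node 3→4  ** P0@[9:9],P4@[8:9]
i=10 'a': node 4→5
i=11 'b': node 5→6  ** P1@[7:11]
i=12 'a': node 6→3 (fail-walked)
i=13 'a': node 3→13 (fail-walked)
i=14 'b': node 13→2 (fail-walked)
i=15 'a': node 2→3
i=16 'c': node 3→4  ** P0@[16:16],P4@[15:16]
i=17 'a': node 4→5
i=18 'b': node 5→6  ** P1@[14:18]
i=19 'd': node 6→7 (fail-walked)
i=20 'd': node 7→16
i=21 'd': node 16→16 (fail-walked)
i=22 'c': node 16→17  ** P0@[22:22]
i=23 'd': node 17→18  ** P5@[20:23],P7@[21:23]
i=24 'd': node 18→16 (fail-walked)
i=25 'd': node 16→16 (fail-walked)
i=26 'b': node 16→8 (fail-walked)
i=27 'b': node 8→2 (fail-walked)
i=28 'a': node 2→3
i=29 'b': node 3→2 (fail-walked)
i=30 'd': node 2→7 (fail-walked)
i=31 'b': node 7→8
i=32 'c': node 8→9  ** P0@[32:32]
i=33 'c': node 9→10  ** P0@[33:33]
i=34 'b': node 10→11
i=35 'a': node 11→12  ** P2@[30:35]
i=36 'a': node 12→13 (fail-walked)
i=37 'c': node 13→14  ** P0@[37:37],P4@[36:37]
i=38 'a': node 14→13 (fail-walked)
i=39 'a': node 13→13 (fail-walked)
i=40 'c': node 13→14  ** P0@[40:40],P4@[39:40]
i=41 'a': node 14→13 (fail-walked)
i=42 'd': node 13→7 (fail-walked)
i=43 'a': node 7→13 (fail-walked)
i=44 'b': node 13→2 (fail-walked)
i=45 'd': node 2→7 (fail-walked)
i=46 'b': node 7→8
i=47 'c': node 8→9  ** P0@[47:47]
i=48 'c': node 9→10  ** P0@[48:48]
i=49 'b': node 10→11
i=50 'a': node 11→12  ** P2@[45:50]
i=51 'a': node 12→13 (fail-walked)
i=52 'c': node 13→14  ** P0@[52:52],P4@[51:52]
i=53 'c': node 14→15  ** P0@[53:53],P3@[51:53]
i=54 'b': node 15→2 (fail-walked)
i=55 'a': node 2→3
i=56 'c': node 3→4  ** P0@[56:56],P4@[55:56]
i=57 'c': node 4→15 (fail-walked)  ** P0@[57:57],P3@[55:57]
i=58 'a': node 15→13 (fail-walked)
i=59 'b': node 13→2 (fail-walked)
i=60 'b': node 2→2 (fail-walked)

Matches: [[2,0],[3,7],[5,0],[5,4],[9,0],[9,4],[11,1],[16,0],[16,4],[18,1],[22,0],[23,5],[23,7],[32,0],[33,0],[35,2],[37,0],[37,4],[40,0],[40,4],[47,0],[48,0],[50,2],[52,0],[52,4],[53,0],[53,3],[56,0],[56,4],[57,0],[57,3]]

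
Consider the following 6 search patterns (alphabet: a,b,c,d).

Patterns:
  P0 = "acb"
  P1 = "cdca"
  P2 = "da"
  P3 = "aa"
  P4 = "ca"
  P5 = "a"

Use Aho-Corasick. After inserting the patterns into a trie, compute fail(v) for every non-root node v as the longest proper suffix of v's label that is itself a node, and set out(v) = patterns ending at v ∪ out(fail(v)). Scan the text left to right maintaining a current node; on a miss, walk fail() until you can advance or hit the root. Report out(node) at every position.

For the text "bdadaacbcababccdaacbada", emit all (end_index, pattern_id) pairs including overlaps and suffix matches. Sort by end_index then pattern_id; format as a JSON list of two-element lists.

Build automaton:
Trie nodes:
  0='ε' goto a→1 c→4 d→8
  1='a' goto a→10 c→2  ←P5
  2='ac' goto b→3
  3='acb' goto ·  ←P0
  4='c' goto a→11 d→5
  5='cd' goto c→6
  6='cdc' goto a→7
  7='cdca' goto ·  ←P1
  8='d' goto a→9
  9='da' goto ·  ←P2
  10='aa' goto ·  ←P3
  11='ca' goto ·  ←P4

BFS fail/out derivation:
  fail(1) 'a': from fail(0)=0 chase 'a': 0 ⇒ 0;  out={5}∪out(0)={5}
  fail(4) 'c': from fail(0)=0 chase 'c': 0 ⇒ 0;  out=∅∪out(0)=∅
  fail(8) 'd': from fail(0)=0 chase 'd': 0 ⇒ 0;  out=∅∪out(0)=∅
  fail(2) 'ac': from fail(1)=0 chase 'c': 0 ⇒ 4;  out=∅∪out(4)=∅
  fail(5) 'cd': from fail(4)=0 chase 'd': 0 ⇒ 8;  out=∅∪out(8)=∅
  fail(9) 'da': from fail(8)=0 chase 'a': 0 ⇒ 1;  out={2}∪out(1)={2,5}
  fail(10) 'aa': from fail(1)=0 chase 'a': 0 ⇒ 1;  out={3}∪out(1)={3,5}
  fail(11) 'ca': from fail(4)=0 chase 'a': 0 ⇒ 1;  out={4}∪out(1)={4,5}
  fail(3) 'acb': from fail(2)=4 chase 'b': 4→0 ⇒ 0;  out={0}∪out(0)={0}
  fail(6) 'cdc': from fail(5)=8 chase 'c': 8→0 ⇒ 4;  out=∅∪out(4)=∅
  fail(7) 'cdca': from fail(6)=4 chase 'a': 4 ⇒ 11;  out={1}∪out(11)={1,4,5}

Scan:
pos 0 'b': at 0
pos 1 'd': at 8
pos 2 'a': at 9  emit P2@[1:2],P5@[2:2]
pos 3 'd': at 8 ·f
pos 4 'a': at 9  emit P2@[3:4],P5@[4:4]
pos 5 'a': at 10 ·f  emit P3@[4:5],P5@[5:5]
pos 6 'c': at 2 ·f
pos 7 'b': at 3  emit P0@[5:7]
pos 8 'c': at 4 ·f
pos 9 'a': at 11  emit P4@[8:9],P5@[9:9]
pos 10 'b': at 0 ·f
pos 11 'a': at 1  emit P5@[11:11]
pos 12 'b': at 0 ·f
pos 13 'c': at 4
pos 14 'c': at 4 ·f
pos 15 'd': at 5
pos 16 'a': at 9 ·f  emit P2@[15:16],P5@[16:16]
pos 17 'a': at 10 ·f  emit P3@[16:17],P5@[17:17]
pos 18 'c': at 2 ·f
pos 19 'b': at 3  emit P0@[17:19]
pos 20 'a': at 1 ·f  emit P5@[20:20]
pos 21 'd': at 8 ·f
pos 22 'a': at 9  emit P2@[21:22],P5@[22:22]

Matches: [[2,2],[2,5],[4,2],[4,5],[5,3],[5,5],[7,0],[9,4],[9,5],[11,5],[16,2],[16,5],[17,3],[17,5],[19,0],[20,5],[22,2],[22,5]]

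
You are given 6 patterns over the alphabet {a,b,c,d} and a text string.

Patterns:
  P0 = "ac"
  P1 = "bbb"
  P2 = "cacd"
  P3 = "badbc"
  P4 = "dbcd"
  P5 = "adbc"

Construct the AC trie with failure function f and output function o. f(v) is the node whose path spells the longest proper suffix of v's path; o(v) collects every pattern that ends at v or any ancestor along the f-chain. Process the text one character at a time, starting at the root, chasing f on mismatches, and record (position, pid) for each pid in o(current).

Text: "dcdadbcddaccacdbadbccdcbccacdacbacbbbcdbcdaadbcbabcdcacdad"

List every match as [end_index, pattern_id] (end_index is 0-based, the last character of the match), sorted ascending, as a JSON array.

Build:
Trie (insert patterns):
  n0 'ε': a→1 b→3 c→6 d→14
  n1 'a': c→2 d→18
  n2 'ac': ·  ←P0
  n3 'b': a→10 b→4
  n4 'bb': b→5
  n5 'bbb': ·  ←P1
  n6 'c': a→7
  n7 'ca': c→8
  n8 'cac': d→9
  n9 'cacd': ·  ←P2
  n10 'ba': d→11
  n11 'bad': b→12
  n12 'badb': c→13
  n13 'badbc': ·  ←P3
  n14 'd': b→15
  n15 'db': c→16
  n16 'dbc': d→17
  n17 'dbcd': ·  ←P4
  n18 'ad': b→19
  n19 'adb': c→20
  n20 'adbc': ·  ←P5

BFS fail/out derivation:
  n1('a'): parent n0 fail=0; on 'a' 0 → fail=0;  out ∅∪∅=∅
  n3('b'): parent n0 fail=0; on 'b' 0 → fail=0;  out ∅∪∅=∅
  n6('c'): parent n0 fail=0; on 'c' 0 → fail=0;  out ∅∪∅=∅
  n14('d'): parent n0 fail=0; on 'd' 0 → fail=0;  out ∅∪∅=∅
  n2('ac'): parent n1 fail=0; on 'c' 0 → fail=6;  out {0}∪∅={0}
  n4('bb'): parent n3 fail=0; on 'b' 0 → fail=3;  out ∅∪∅=∅
  n7('ca'): parent n6 fail=0; on 'a' 0 → fail=1;  out ∅∪∅=∅
  n10('ba'): parent n3 fail=0; on 'a' 0 → fail=1;  out ∅∪∅=∅
  n15('db'): parent n14 fail=0; on 'b' 0 → fail=3;  out ∅∪∅=∅
  n18('ad'): parent n1 fail=0; on 'd' 0 → fail=14;  out ∅∪∅=∅
  n5('bbb'): parent n4 fail=3; on 'b' 3 → fail=4;  out {1}∪∅={1}
  n8('cac'): parent n7 fail=1; on 'c' 1 → fail=2;  out ∅∪{0}={0}
  n11('bad'): parent n10 fail=1; on 'd' 1 → fail=18;  out ∅∪∅=∅
  n16('dbc'): parent n15 fail=3; on 'c' 3→0 → fail=6;  out ∅∪∅=∅
  n19('adb'): parent n18 fail=14; on 'b' 14 → fail=15;  out ∅∪∅=∅
  n9('cacd'): parent n8 fail=2; on 'd' 2→6→0 → fail=14;  out {2}∪∅={2}
  n12('badb'): parent n11 fail=18; on 'b' 18 → fail=19;  out ∅∪∅=∅
  n17('dbcd'): parent n16 fail=6; on 'd' 6→0 → fail=14;  out {4}∪∅={4}
  n20('adbc'): parent n19 fail=15; on 'c' 15 → fail=16;  out {5}∪∅={5}
  n13('badbc'): parent n12 fail=19; on 'c' 19 → fail=20;  out {3}∪{5}={3,5}

Scan:
i=0 'd': node 0→14
i=1 'c': node 14→6 (fail-walked)
i=2 'd': node 6→14 (fail-walked)
i=3 'a': node 14→1 (fail-walked)
i=4 'd': node 1→18
i=5 'b': node 18→19
i=6 'c': node 19→20  → match P5@[3:6]
i=7 'd': node 20→17 (fail-walked)  → match P4@[4:7]
i=8 'd': node 17→14 (fail-walked)
i=9 'a': node 14→1 (fail-walked)
i=10 'c': node 1→2  → match P0@[9:10]
i=11 'c': node 2→6 (fail-walked)
i=12 'a': node 6→7
i=13 'c': node 7→8  → match P0@[12:13]
i=14 'd': node 8→9  → match P2@[11:14]
i=15 'b': node 9→15 (fail-walked)
i=16 'a': node 15→10 (fail-walked)
i=17 'd': node 10→11
i=18 'b': node 11→12
i=19 'c': node 12→13  → match P3@[15:19],P5@[16:19]
i=20 'c': node 13→6 (fail-walked)
i=21 'd': node 6→14 (fail-walked)
i=22 'c': node 14→6 (fail-walked)
i=23 'b': node 6→3 (fail-walked)
i=24 'c': node 3→6 (fail-walked)
i=25 'c': node 6→6 (fail-walked)
i=26 'a': node 6→7
i=27 'c': node 7→8  → match P0@[26:27]
i=28 'd': node 8→9  → match P2@[25:28]
i=29 'a': node 9→1 (fail-walked)
i=30 'c': node 1→2  → match P0@[29:30]
i=31 'b': node 2→3 (fail-walked)
i=32 'a': node 3→10
i=33 'c': node 10→2 (fail-walked)  → match P0@[32:33]
i=34 'b': node 2→3 (fail-walked)
i=35 'b': node 3→4
i=36 'b': node 4→5  → match P1@[34:36]
i=37 'c': node 5→6 (fail-walked)
i=38 'd': node 6→14 (fail-walked)
i=39 'b': node 14→15
i=40 'c': node 15→16
i=41 'd': node 16→17  → match P4@[38:41]
i=42 'a': node 17→1 (fail-walked)
i=43 'a': node 1→1 (fail-walked)
i=44 'd': node 1→18
i=45 'b': node 18→19
i=46 'c': node 19→20  → match P5@[43:46]
i=47 'b': node 20→3 (fail-walked)
i=48 'a': node 3→10
i=49 'b': node 10→3 (fail-walked)
i=50 'c': node 3→6 (fail-walked)
i=51 'd': node 6→14 (fail-walked)
i=52 'c': node 14→6 (fail-walked)
i=53 'a': node 6→7
i=54 'c': node 7→8  → match P0@[53:54]
i=55 'd': node 8→9  → match P2@[52:55]
i=56 'a': node 9→1 (fail-walked)
i=57 'd': node 1→18

Matches: [[6,5],[7,4],[10,0],[13,0],[14,2],[19,3],[19,5],[27,0],[28,2],[30,0],[33,0],[36,1],[41,4],[46,5],[54,0],[55,2]]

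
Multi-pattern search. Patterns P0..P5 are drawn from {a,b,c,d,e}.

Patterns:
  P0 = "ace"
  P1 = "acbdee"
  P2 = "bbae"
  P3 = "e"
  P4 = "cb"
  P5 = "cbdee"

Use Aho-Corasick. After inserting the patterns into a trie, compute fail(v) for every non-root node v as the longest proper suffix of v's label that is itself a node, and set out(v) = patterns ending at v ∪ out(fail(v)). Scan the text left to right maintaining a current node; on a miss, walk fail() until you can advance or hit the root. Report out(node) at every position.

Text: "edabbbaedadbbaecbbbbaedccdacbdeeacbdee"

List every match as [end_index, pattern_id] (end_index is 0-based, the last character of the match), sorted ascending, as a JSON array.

Build:
Trie nodes:
  n0 'ε': a→1 b→8 c→13 e→12
  n1 'a': c→2
  n2 'ac': b→4 e→3
  n3 'ace': ·  ←P0
  n4 'acb': d→5
  n5 'acbd': e→6
  n6 'acbde': e→7
  n7 'acbdee': ·  ←P1
  n8 'b': b→9
  n9 'bb': a→10
  n10 'bba': e→11
  n11 'bbae': ·  ←P2
  n12 'e': ·  ←P3
  n13 'c': b→14
  n14 'cb': d→15  ←P4
  n15 'cbd': e→16
  n16 'cbde': e→17
  n17 'cbdee': ·  ←P5

BFS fail/out derivation:
  fail(1) 'a': from fail(0)=0 chase 'a': 0 ⇒ 0;  out=∅∪out(0)=∅
  fail(8) 'b': from fail(0)=0 chase 'b': 0 ⇒ 0;  out=∅∪out(0)=∅
  fail(12) 'e': from fail(0)=0 chase 'e': 0 ⇒ 0;  out={3}∪out(0)={3}
  fail(13) 'c': from fail(0)=0 chase 'c': 0 ⇒ 0;  out=∅∪out(0)=∅
  fail(2) 'ac': from fail(1)=0 chase 'c': 0 ⇒ 13;  out=∅∪out(13)=∅
  fail(9) 'bb': from fail(8)=0 chase 'b': 0 ⇒ 8;  out=∅∪out(8)=∅
  fail(14) 'cb': from fail(13)=0 chase 'b': 0 ⇒ 8;  out={4}∪out(8)={4}
  fail(3) 'ace': from fail(2)=13 chase 'e': 13→0 ⇒ 12;  out={0}∪out(12)={0,3}
  fail(4) 'acb': from fail(2)=13 chase 'b': 13 ⇒ 14;  out=∅∪out(14)={4}
  fail(10) 'bba': from fail(9)=8 chase 'a': 8→0 ⇒ 1;  out=∅∪out(1)=∅
  fail(15) 'cbd': from fail(14)=8 chase 'd': 8→0 ⇒ 0;  out=∅∪out(0)=∅
  fail(5) 'acbd': from fail(4)=14 chase 'd': 14 ⇒ 15;  out=∅∪out(15)=∅
  fail(11) 'bbae': from fail(10)=1 chase 'e': 1→0 ⇒ 12;  out={2}∪out(12)={2,3}
  fail(16) 'cbde': from fail(15)=0 chase 'e': 0 ⇒ 12;  out=∅∪out(12)={3}
  fail(6) 'acbde': from fail(5)=15 chase 'e': 15 ⇒ 16;  out=∅∪out(16)={3}
  fail(17) 'cbdee': from fail(16)=12 chase 'e': 12→0 ⇒ 12;  out={5}∪out(12)={3,5}
  fail(7) 'acbdee': from fail(6)=16 chase 'e': 16 ⇒ 17;  out={1}∪out(17)={1,3,5}

Run:
i=0 'e': node 0→12  ** P3@[0:0]
i=1 'd': node 12→0 ·f
i=2 'a': node 0→1
i=3 'b': node 1→8 ·f
i=4 'b': node 8→9
i=5 'b': node 9→9 ·f
i=6 'a': node 9→10
i=7 'e': node 10→11  ** P2@[4:7],P3@[7:7]
i=8 'd': node 11→0 ·f
i=9 'a': node 0→1
i=10 'd': node 1→0 ·f
i=11 'b': node 0→8
i=12 'b': node 8→9
i=13 'a': node 9→10
i=14 'e': node 10→11  ** P2@[11:14],P3@[14:14]
i=15 'c': node 11→13 ·f
i=16 'b': node 13→14  ** P4@[15:16]
i=17 'b': node 14→9 ·f
i=18 'b': node 9→9 ·f
i=19 'b': node 9→9 ·f
i=20 'a': node 9→10
i=21 'e': node 10→11  ** P2@[18:21],P3@[21:21]
i=22 'd': node 11→0 ·f
i=23 'c': node 0→13
i=24 'c': node 13→13 ·f
i=25 'd': node 13→0 ·f
i=26 'a': node 0→1
i=27 'c': node 1→2
i=28 'b': node 2→4  ** P4@[27:28]
i=29 'd': node 4→5
i=30 'e': node 5→6  ** P3@[30:30]
i=31 'e': node 6→7  ** P1@[26:31],P3@[31:31],P5@[27:31]
i=32 'a': node 7→1 ·f
i=33 'c': node 1→2
i=34 'b': node 2→4  ** P4@[33:34]
i=35 'd': node 4→5
i=36 'e': node 5→6  ** P3@[36:36]
i=37 'e': node 6→7  ** P1@[32:37],P3@[37:37],P5@[33:37]

Matches: [[0,3],[7,2],[7,3],[14,2],[14,3],[16,4],[21,2],[21,3],[28,4],[30,3],[31,1],[31,3],[31,5],[34,4],[36,3],[37,1],[37,3],[37,5]]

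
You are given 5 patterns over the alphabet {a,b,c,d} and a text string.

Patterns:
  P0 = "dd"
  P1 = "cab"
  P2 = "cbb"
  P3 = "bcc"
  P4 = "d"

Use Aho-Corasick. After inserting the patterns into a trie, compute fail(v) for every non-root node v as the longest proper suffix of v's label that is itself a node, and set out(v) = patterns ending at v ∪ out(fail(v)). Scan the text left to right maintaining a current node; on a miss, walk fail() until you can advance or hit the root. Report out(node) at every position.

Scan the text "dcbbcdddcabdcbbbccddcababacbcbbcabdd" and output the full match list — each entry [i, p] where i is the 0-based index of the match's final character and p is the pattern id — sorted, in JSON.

Build:
Trie nodes:
  n0 'ε': b→8 c→3 d→1
  n1 'd': d→2  [P4 ends]
  n2 'dd': ·  [P0 ends]
  n3 'c': a→4 b→6
  n4 'ca': b→5
  n5 'cab': ·  [P1 ends]
  n6 'cb': b→7
  n7 'cbb': ·  [P2 ends]
  n8 'b': c→9
  n9 'bc': c→10
  n10 'bcc': ·  [P3 ends]

BFS fail/out derivation:
  fail(1) 'd': from fail(0)=0 chase 'd': 0 ⇒ 0;  out={4}∪out(0)={4}
  fail(3) 'c': from fail(0)=0 chase 'c': 0 ⇒ 0;  out=∅∪out(0)=∅
  fail(8) 'b': from fail(0)=0 chase 'b': 0 ⇒ 0;  out=∅∪out(0)=∅
  fail(2) 'dd': from fail(1)=0 chase 'd': 0 ⇒ 1;  out={0}∪out(1)={0,4}
  fail(4) 'ca': from fail(3)=0 chase 'a': 0 ⇒ 0;  out=∅∪out(0)=∅
  fail(6) 'cb': from fail(3)=0 chase 'b': 0 ⇒ 8;  out=∅∪out(8)=∅
  fail(9) 'bc': from fail(8)=0 chase 'c': 0 ⇒ 3;  out=∅∪out(3)=∅
  fail(5) 'cab': from fail(4)=0 chase 'b': 0 ⇒ 8;  out={1}∪out(8)={1}
  fail(7) 'cbb': from fail(6)=8 chase 'b': 8→0 ⇒ 8;  out={2}∪out(8)={2}
  fail(10) 'bcc': from fail(9)=3 chase 'c': 3→0 ⇒ 3;  out={3}∪out(3)={3}

Run:
pos 0 'd': at 1  emit P4@[0:0]
pos 1 'c': at 3 (fail-walked)
pos 2 'b': at 6
pos 3 'b': at 7  emit P2@[1:3]
pos 4 'c': at 9 (fail-walked)
pos 5 'd': at 1 (fail-walked)  emit P4@[5:5]
pos 6 'd': at 2  emit P0@[5:6],P4@[6:6]
pos 7 'd': at 2 (fail-walked)  emit P0@[6:7],P4@[7:7]
pos 8 'c': at 3 (fail-walked)
pos 9 'a': at 4
pos 10 'b': at 5  emit P1@[8:10]
pos 11 'd': at 1 (fail-walked)  emit P4@[11:11]
pos 12 'c': at 3 (fail-walked)
pos 13 'b': at 6
pos 14 'b': at 7  emit P2@[12:14]
pos 15 'b': at 8 (fail-walked)
pos 16 'c': at 9
pos 17 'c': at 10  emit P3@[15:17]
pos 18 'd': at 1 (fail-walked)  emit P4@[18:18]
pos 19 'd': at 2  emit P0@[18:19],P4@[19:19]
pos 20 'c': at 3 (fail-walked)
pos 21 'a': at 4
pos 22 'b': at 5  emit P1@[20:22]
pos 23 'a': at 0 (fail-walked)
pos 24 'b': at 8
pos 25 'a': at 0 (fail-walked)
pos 26 'c': at 3
pos 27 'b': at 6
pos 28 'c': at 9 (fail-walked)
pos 29 'b': at 6 (fail-walked)
pos 30 'b': at 7  emit P2@[28:30]
pos 31 'c': at 9 (fail-walked)
pos 32 'a': at 4 (fail-walked)
pos 33 'b': at 5  emit P1@[31:33]
pos 34 'd': at 1 (fail-walked)  emit P4@[34:34]
pos 35 'd': at 2  emit P0@[34:35],P4@[35:35]

Result: [[0,4],[3,2],[5,4],[6,0],[6,4],[7,0],[7,4],[10,1],[11,4],[14,2],[17,3],[18,4],[19,0],[19,4],[22,1],[30,2],[33,1],[34,4],[35,0],[35,4]]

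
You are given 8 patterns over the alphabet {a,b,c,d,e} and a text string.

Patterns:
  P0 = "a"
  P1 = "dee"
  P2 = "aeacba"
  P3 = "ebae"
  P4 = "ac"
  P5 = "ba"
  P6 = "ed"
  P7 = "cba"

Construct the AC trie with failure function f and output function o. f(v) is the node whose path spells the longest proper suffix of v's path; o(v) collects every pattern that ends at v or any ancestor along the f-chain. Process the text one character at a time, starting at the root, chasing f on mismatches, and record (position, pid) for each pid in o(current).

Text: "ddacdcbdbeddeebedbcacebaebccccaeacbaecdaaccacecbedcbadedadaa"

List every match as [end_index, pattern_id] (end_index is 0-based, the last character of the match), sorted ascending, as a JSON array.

Build automaton:
Trie (insert patterns):
  n0 'ε': a→1 b→15 c→18 d→2 e→10
  n1 'a': c→14 e→5  ←P0
  n2 'd': e→3
  n3 'de': e→4
  n4 'dee': ·  ←P1
  n5 'ae': a→6
  n6 'aea': c→7
  n7 'aeac': b→8
  n8 'aeacb': a→9
  n9 'aeacba': ·  ←P2
  n10 'e': b→11 d→17
  n11 'eb': a→12
  n12 'eba': e→13
  n13 'ebae': ·  ←P3
  n14 'ac': ·  ←P4
  n15 'b': a→16
  n16 'ba': ·  ←P5
  n17 'ed': ·  ←P6
  n18 'c': b→19
  n19 'cb': a→20
  n20 'cba': ·  ←P7

BFS fail/out derivation:
  fail(1) 'a': from fail(0)=0 chase 'a': 0 ⇒ 0;  out={0}∪out(0)={0}
  fail(2) 'd': from fail(0)=0 chase 'd': 0 ⇒ 0;  out=∅∪out(0)=∅
  fail(10) 'e': from fail(0)=0 chase 'e': 0 ⇒ 0;  out=∅∪out(0)=∅
  fail(15) 'b': from fail(0)=0 chase 'b': 0 ⇒ 0;  out=∅∪out(0)=∅
  fail(18) 'c': from fail(0)=0 chase 'c': 0 ⇒ 0;  out=∅∪out(0)=∅
  fail(3) 'de': from fail(2)=0 chase 'e': 0 ⇒ 10;  out=∅∪out(10)=∅
  fail(5) 'ae': from fail(1)=0 chase 'e': 0 ⇒ 10;  out=∅∪out(10)=∅
  fail(11) 'eb': from fail(10)=0 chase 'b': 0 ⇒ 15;  out=∅∪out(15)=∅
  fail(14) 'ac': from fail(1)=0 chase 'c': 0 ⇒ 18;  out={4}∪out(18)={4}
  fail(16) 'ba': from fail(15)=0 chase 'a': 0 ⇒ 1;  out={5}∪out(1)={0,5}
  fail(17) 'ed': from fail(10)=0 chase 'd': 0 ⇒ 2;  out={6}∪out(2)={6}
  fail(19) 'cb': from fail(18)=0 chase 'b': 0 ⇒ 15;  out=∅∪out(15)=∅
  fail(4) 'dee': from fail(3)=10 chase 'e': 10→0 ⇒ 10;  out={1}∪out(10)={1}
  fail(6) 'aea': from fail(5)=10 chase 'a': 10→0 ⇒ 1;  out=∅∪out(1)={0}
  fail(12) 'eba': from fail(11)=15 chase 'a': 15 ⇒ 16;  out=∅∪out(16)={0,5}
  fail(20) 'cba': from fail(19)=15 chase 'a': 15 ⇒ 16;  out={7}∪out(16)={0,5,7}
  fail(7) 'aeac': from fail(6)=1 chase 'c': 1 ⇒ 14;  out=∅∪out(14)={4}
  fail(13) 'ebae': from fail(12)=16 chase 'e': 16→1 ⇒ 5;  out={3}∪out(5)={3}
  fail(8) 'aeacb': from fail(7)=14 chase 'b': 14→18 ⇒ 19;  out=∅∪out(19)=∅
  fail(9) 'aeacba': from fail(8)=19 chase 'a': 19 ⇒ 20;  out={2}∪out(20)={0,2,5,7}

Text stream:
[0] read 'd'  n0⇒n2
[1] read 'd'  n2⇒n2 ·f
[2] read 'a'  n2⇒n1 ·f  ** P0@[2:2]
[3] read 'c'  n1⇒n14  ** P4@[2:3]
[4] read 'd'  n14⇒n2 ·f
[5] read 'c'  n2⇒n18 ·f
[6] read 'b'  n18⇒n19
[7] read 'd'  n19⇒n2 ·f
[8] read 'b'  n2⇒n15 ·f
[9] read 'e'  n15⇒n10 ·f
[10] read 'd'  n10⇒n17  ** P6@[9:10]
[11] read 'd'  n17⇒n2 ·f
[12] read 'e'  n2⇒n3
[13] read 'e'  n3⇒n4  ** P1@[11:13]
[14] read 'b'  n4⇒n11 ·f
[15] read 'e'  n11⇒n10 ·f
[16] read 'd'  n10⇒n17  ** P6@[15:16]
[17] read 'b'  n17⇒n15 ·f
[18] read 'c'  n15⇒n18 ·f
[19] read 'a'  n18⇒n1 ·f  ** P0@[19:19]
[20] read 'c'  n1⇒n14  ** P4@[19:20]
[21] read 'e'  n14⇒n10 ·f
[22] read 'b'  n10⇒n11
[23] read 'a'  n11⇒n12  ** P0@[23:23],P5@[22:23]
[24] read 'e'  n12⇒n13  ** P3@[21:24]
[25] read 'b'  n13⇒n11 ·f
[26] read 'c'  n11⇒n18 ·f
[27] read 'c'  n18⇒n18 ·f
[28] read 'c'  n18⇒n18 ·f
[29] read 'c'  n18⇒n18 ·f
[30] read 'a'  n18⇒n1 ·f  ** P0@[30:30]
[31] read 'e'  n1⇒n5
[32] read 'a'  n5⇒n6  ** P0@[32:32]
[33] read 'c'  n6⇒n7  ** P4@[32:33]
[34] read 'b'  n7⇒n8
[35] read 'a'  n8⇒n9  ** P0@[35:35],P2@[30:35],P5@[34:35],P7@[33:35]
[36] read 'e'  n9⇒n5 ·f
[37] read 'c'  n5⇒n18 ·f
[38] read 'd'  n18⇒n2 ·f
[39] read 'a'  n2⇒n1 ·f  ** P0@[39:39]
[40] read 'a'  n1⇒n1 ·f  ** P0@[40:40]
[41] read 'c'  n1⇒n14  ** P4@[40:41]
[42] read 'c'  n14⇒n18 ·f
[43] read 'a'  n18⇒n1 ·f  ** P0@[43:43]
[44] read 'c'  n1⇒n14  ** P4@[43:44]
[45] read 'e'  n14⇒n10 ·f
[46] read 'c'  n10⇒n18 ·f
[47] read 'b'  n18⇒n19
[48] read 'e'  n19⇒n10 ·f
[49] read 'd'  n10⇒n17  ** P6@[48:49]
[50] read 'c'  n17⇒n18 ·f
[51] read 'b'  n18⇒n19
[52] read 'a'  n19⇒n20  ** P0@[52:52],P5@[51:52],P7@[50:52]
[53] read 'd'  n20⇒n2 ·f
[54] read 'e'  n2⇒n3
[55] read 'd'  n3⇒n17 ·f  ** P6@[54:55]
[56] read 'a'  n17⇒n1 ·f  ** P0@[56:56]
[57] read 'd'  n1⇒n2 ·f
[58] read 'a'  n2⇒n1 ·f  ** P0@[58:58]
[59] read 'a'  n1⇒n1 ·f  ** P0@[59:59]

Result: [[2,0],[3,4],[10,6],[13,1],[16,6],[19,0],[20,4],[23,0],[23,5],[24,3],[30,0],[32,0],[33,4],[35,0],[35,2],[35,5],[35,7],[39,0],[40,0],[41,4],[43,0],[44,4],[49,6],[52,0],[52,5],[52,7],[55,6],[56,0],[58,0],[59,0]]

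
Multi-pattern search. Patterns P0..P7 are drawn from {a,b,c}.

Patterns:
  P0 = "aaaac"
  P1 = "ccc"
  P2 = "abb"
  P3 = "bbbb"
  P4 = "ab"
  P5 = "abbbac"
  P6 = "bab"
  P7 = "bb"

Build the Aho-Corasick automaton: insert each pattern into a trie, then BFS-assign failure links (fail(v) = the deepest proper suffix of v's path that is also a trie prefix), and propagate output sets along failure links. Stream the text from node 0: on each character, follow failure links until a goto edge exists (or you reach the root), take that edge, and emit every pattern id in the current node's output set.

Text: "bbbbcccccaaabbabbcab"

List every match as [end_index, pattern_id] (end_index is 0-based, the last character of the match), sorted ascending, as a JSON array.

Build:
Trie (insert patterns):
  0='ε' goto a→1 b→11 c→6
  1='a' goto a→2 b→9
  2='aa' goto a→3
  3='aaa' goto a→4
  4='aaaa' goto c→5
  5='aaaac' goto ·  [P0 ends]
  6='c' goto c→7
  7='cc' goto c→8
  8='ccc' goto ·  [P1 ends]
  9='ab' goto b→10  [P4 ends]
  10='abb' goto b→15  [P2 ends]
  11='b' goto a→18 b→12
  12='bb' goto b→13  [P7 ends]
  13='bbb' goto b→14
  14='bbbb' goto ·  [P3 ends]
  15='abbb' goto a→16
  16='abbba' goto c→17
  17='abbbac' goto ·  [P5 ends]
  18='ba' goto b→19
  19='bab' goto ·  [P6 ends]

Failure links (BFS by depth):
  n1('a'): parent n0 fail=0; on 'a' 0 → fail=0;  out ∅∪∅=∅
  n6('c'): parent n0 fail=0; on 'c' 0 → fail=0;  out ∅∪∅=∅
  n11('b'): parent n0 fail=0; on 'b' 0 → fail=0;  out ∅∪∅=∅
  n2('aa'): parent n1 fail=0; on 'a' 0 → fail=1;  out ∅∪∅=∅
  n7('cc'): parent n6 fail=0; on 'c' 0 → fail=6;  out ∅∪∅=∅
  n9('ab'): parent n1 fail=0; on 'b' 0 → fail=11;  out {4}∪∅={4}
  n12('bb'): parent n11 fail=0; on 'b' 0 → fail=11;  out {7}∪∅={7}
  n18('ba'): parent n11 fail=0; on 'a' 0 → fail=1;  out ∅∪∅=∅
  n3('aaa'): parent n2 fail=1; on 'a' 1 → fail=2;  out ∅∪∅=∅
  n8('ccc'): parent n7 fail=6; on 'c' 6 → fail=7;  out {1}∪∅={1}
  n10('abb'): parent n9 fail=11; on 'b' 11 → fail=12;  out {2}∪{7}={2,7}
  n13('bbb'): parent n12 fail=11; on 'b' 11 → fail=12;  out ∅∪{7}={7}
  n19('bab'): parent n18 fail=1; on 'b' 1 → fail=9;  out {6}∪{4}={4,6}
  n4('aaaa'): parent n3 fail=2; on 'a' 2 → fail=3;  out ∅∪∅=∅
  n14('bbbb'): parent n13 fail=12; on 'b' 12 → fail=13;  out {3}∪{7}={3,7}
  n15('abbb'): parent n10 fail=12; on 'b' 12 → fail=13;  out ∅∪{7}={7}
  n5('aaaac'): parent n4 fail=3; on 'c' 3→2→1→0 → fail=6;  out {0}∪∅={0}
  n16('abbba'): parent n15 fail=13; on 'a' 13→12→11 → fail=18;  out ∅∪∅=∅
  n17('abbbac'): parent n16 fail=18; on 'c' 18→1→0 → fail=6;  out {5}∪∅={5}

Run:
i=0 'b': node 0→11
i=1 'b': node 11→12  emit P7@[0:1]
i=2 'b': node 12→13  emit P7@[1:2]
i=3 'b': node 13→14  emit P3@[0:3],P7@[2:3]
i=4 'c': node 14→6 (via fail)
i=5 'c': node 6→7
i=6 'c': node 7→8  emit P1@[4:6]
i=7 'c': node 8→8 (via fail)  emit P1@[5:7]
i=8 'c': node 8→8 (via fail)  emit P1@[6:8]
i=9 'a': node 8→1 (via fail)
i=10 'a': node 1→2
i=11 'a': node 2→3
i=12 'b': node 3→9 (via fail)  emit P4@[11:12]
i=13 'b': node 9→10  emit P2@[11:13],P7@[12:13]
i=14 'a': node 10→18 (via fail)
i=15 'b': node 18→19  emit P4@[14:15],P6@[13:15]
i=16 'b': node 19→10 (via fail)  emit P2@[14:16],P7@[15:16]
i=17 'c': node 10→6 (via fail)
i=18 'a': node 6→1 (via fail)
i=19 'b': node 1→9  emit P4@[18:19]

Matches: [[1,7],[2,7],[3,3],[3,7],[6,1],[7,1],[8,1],[12,4],[13,2],[13,7],[15,4],[15,6],[16,2],[16,7],[19,4]]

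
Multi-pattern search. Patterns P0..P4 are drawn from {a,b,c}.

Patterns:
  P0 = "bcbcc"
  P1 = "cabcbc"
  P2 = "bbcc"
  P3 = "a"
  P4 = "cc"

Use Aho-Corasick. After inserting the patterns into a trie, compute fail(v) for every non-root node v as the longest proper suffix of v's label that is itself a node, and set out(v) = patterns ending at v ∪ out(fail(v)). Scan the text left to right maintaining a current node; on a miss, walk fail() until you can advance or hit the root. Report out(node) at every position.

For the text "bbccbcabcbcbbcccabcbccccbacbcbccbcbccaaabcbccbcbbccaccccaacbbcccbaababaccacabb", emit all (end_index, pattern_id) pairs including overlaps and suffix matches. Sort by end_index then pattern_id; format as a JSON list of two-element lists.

Build automaton:
Trie nodes:
  0='ε' goto a→15 b→1 c→6
  1='b' goto b→12 c→2
  2='bc' goto b→3
  3='bcb' goto c→4
  4='bcbc' goto c→5
  5='bcbcc' goto ·  ←P0
  6='c' goto a→7 c→16
  7='ca' goto b→8
  8='cab' goto c→9
  9='cabc' goto b→10
  10='cabcb' goto c→11
  11='cabcbc' goto ·  ←P1
  12='bb' goto c→13
  13='bbc' goto c→14
  14='bbcc' goto ·  ←P2
  15='a' goto ·  ←P3
  16='cc' goto ·  ←P4

Failure links (BFS by depth):
  n1('b'): parent n0 fail=0; on 'b' 0 → fail=0;  out ∅∪∅=∅
  n6('c'): parent n0 fail=0; on 'c' 0 → fail=0;  out ∅∪∅=∅
  n15('a'): parent n0 fail=0; on 'a' 0 → fail=0;  out {3}∪∅={3}
  n2('bc'): parent n1 fail=0; on 'c' 0 → fail=6;  out ∅∪∅=∅
  n7('ca'): parent n6 fail=0; on 'a' 0 → fail=15;  out ∅∪{3}={3}
  n12('bb'): parent n1 fail=0; on 'b' 0 → fail=1;  out ∅∪∅=∅
  n16('cc'): parent n6 fail=0; on 'c' 0 → fail=6;  out {4}∪∅={4}
  n3('bcb'): parent n2 fail=6; on 'b' 6→0 → fail=1;  out ∅∪∅=∅
  n8('cab'): parent n7 fail=15; on 'b' 15→0 → fail=1;  out ∅∪∅=∅
  n13('bbc'): parent n12 fail=1; on 'c' 1 → fail=2;  out ∅∪∅=∅
  n4('bcbc'): parent n3 fail=1; on 'c' 1 → fail=2;  out ∅∪∅=∅
  n9('cabc'): parent n8 fail=1; on 'c' 1 → fail=2;  out ∅∪∅=∅
  n14('bbcc'): parent n13 fail=2; on 'c' 2→6 → fail=16;  out {2}∪{4}={2,4}
  n5('bcbcc'): parent n4 fail=2; on 'c' 2→6 → fail=16;  out {0}∪{4}={0,4}
  n10('cabcb'): parent n9 fail=2; on 'b' 2 → fail=3;  out ∅∪∅=∅
  n11('cabcbc'): parent n10 fail=3; on 'c' 3 → fail=4;  out {1}∪∅={1}

Scan:
[0] read 'b'  n0⇒n1
[1] read 'b'  n1⇒n12
[2] read 'c'  n12⇒n13
[3] read 'c'  n13⇒n14  emit P2@[0:3],P4@[2:3]
[4] read 'b'  n14⇒n1 ·f
[5] read 'c'  n1⇒n2
[6] read 'a'  n2⇒n7 ·f  emit P3@[6:6]
[7] read 'b'  n7⇒n8
[8] read 'c'  n8⇒n9
[9] read 'b'  n9⇒n10
[10] read 'c'  n10⇒n11  emit P1@[5:10]
[11] read 'b'  n11⇒n3 ·f
[12] read 'b'  n3⇒n12 ·f
[13] read 'c'  n12⇒n13
[14] read 'c'  n13⇒n14  emit P2@[11:14],P4@[13:14]
[15] read 'c'  n14⇒n16 ·f  emit P4@[14:15]
[16] read 'a'  n16⇒n7 ·f  emit P3@[16:16]
[17] read 'b'  n7⇒n8
[18] read 'c'  n8⇒n9
[19] read 'b'  n9⇒n10
[20] read 'c'  n10⇒n11  emit P1@[15:20]
[21] read 'c'  n11⇒n5 ·f  emit P0@[17:21],P4@[20:21]
[22] read 'c'  n5⇒n16 ·f  emit P4@[21:22]
[23] read 'c'  n16⇒n16 ·f  emit P4@[22:23]
[24] read 'b'  n16⇒n1 ·f
[25] read 'a'  n1⇒n15 ·f  emit P3@[25:25]
[26] read 'c'  n15⇒n6 ·f
[27] read 'b'  n6⇒n1 ·f
[28] read 'c'  n1⇒n2
[29] read 'b'  n2⇒n3
[30] read 'c'  n3⇒n4
[31] read 'c'  n4⇒n5  emit P0@[27:31],P4@[30:31]
[32] read 'b'  n5⇒n1 ·f
[33] read 'c'  n1⇒n2
[34] read 'b'  n2⇒n3
[35] read 'c'  n3⇒n4
[36] read 'c'  n4⇒n5  emit P0@[32:36],P4@[35:36]
[37] read 'a'  n5⇒n7 ·f  emit P3@[37:37]
[38] read 'a'  n7⇒n15 ·f  emit P3@[38:38]
[39] read 'a'  n15⇒n15 ·f  emit P3@[39:39]
[40] read 'b'  n15⇒n1 ·f
[41] read 'c'  n1⇒n2
[42] read 'b'  n2⇒n3
[43] read 'c'  n3⇒n4
[44] read 'c'  n4⇒n5  emit P0@[40:44],P4@[43:44]
[45] read 'b'  n5⇒n1 ·f
[46] read 'c'  n1⇒n2
[47] read 'b'  n2⇒n3
[48] read 'b'  n3⇒n12 ·f
[49] read 'c'  n12⇒n13
[50] read 'c'  n13⇒n14  emit P2@[47:50],P4@[49:50]
[51] read 'a'  n14⇒n7 ·f  emit P3@[51:51]
[52] read 'c'  n7⇒n6 ·f
[53] read 'c'  n6⇒n16  emit P4@[52:53]
[54] read 'c'  n16⇒n16 ·f  emit P4@[53:54]
[55] read 'c'  n16⇒n16 ·f  emit P4@[54:55]
[56] read 'a'  n16⇒n7 ·f  emit P3@[56:56]
[57] read 'a'  n7⇒n15 ·f  emit P3@[57:57]
[58] read 'c'  n15⇒n6 ·f
[59] read 'b'  n6⇒n1 ·f
[60] read 'b'  n1⇒n12
[61] read 'c'  n12⇒n13
[62] read 'c'  n13⇒n14  emit P2@[59:62],P4@[61:62]
[63] read 'c'  n14⇒n16 ·f  emit P4@[62:63]
[64] read 'b'  n16⇒n1 ·f
[65] read 'a'  n1⇒n15 ·f  emit P3@[65:65]
[66] read 'a'  n15⇒n15 ·f  emit P3@[66:66]
[67] read 'b'  n15⇒n1 ·f
[68] read 'a'  n1⇒n15 ·f  emit P3@[68:68]
[69] read 'b'  n15⇒n1 ·f
[70] read 'a'  n1⇒n15 ·f  emit P3@[70:70]
[71] read 'c'  n15⇒n6 ·f
[72] read 'c'  n6⇒n16  emit P4@[71:72]
[73] read 'a'  n16⇒n7 ·f  emit P3@[73:73]
[74] read 'c'  n7⇒n6 ·f
[75] read 'a'  n6⇒n7  emit P3@[75:75]
[76] read 'b'  n7⇒n8
[77] read 'b'  n8⇒n12 ·f

Matches: [[3,2],[3,4],[6,3],[10,1],[14,2],[14,4],[15,4],[16,3],[20,1],[21,0],[21,4],[22,4],[23,4],[25,3],[31,0],[31,4],[36,0],[36,4],[37,3],[38,3],[39,3],[44,0],[44,4],[50,2],[50,4],[51,3],[53,4],[54,4],[55,4],[56,3],[57,3],[62,2],[62,4],[63,4],[65,3],[66,3],[68,3],[70,3],[72,4],[73,3],[75,3]]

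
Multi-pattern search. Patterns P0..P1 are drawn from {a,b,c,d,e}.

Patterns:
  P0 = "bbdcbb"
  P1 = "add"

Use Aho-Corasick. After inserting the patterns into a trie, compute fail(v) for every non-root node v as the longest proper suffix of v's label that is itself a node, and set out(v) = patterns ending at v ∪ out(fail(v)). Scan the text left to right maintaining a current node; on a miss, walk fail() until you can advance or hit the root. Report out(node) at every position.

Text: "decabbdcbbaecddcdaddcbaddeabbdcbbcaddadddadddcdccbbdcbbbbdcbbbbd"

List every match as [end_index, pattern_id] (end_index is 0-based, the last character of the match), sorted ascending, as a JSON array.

Construct AC machine:
Trie nodes:
  n0 'ε': a→7 b→1
  n1 'b': b→2
  n2 'bb': d→3
  n3 'bbd': c→4
  n4 'bbdc': b→5
  n5 'bbdcb': b→6
  n6 'bbdcbb': ·  ←P0
  n7 'a': d→8
  n8 'ad': d→9
  n9 'add': ·  ←P1

Failure links (BFS by depth):
  fail(1) 'b': from fail(0)=0 chase 'b': 0 ⇒ 0;  out=∅∪out(0)=∅
  fail(7) 'a': from fail(0)=0 chase 'a': 0 ⇒ 0;  out=∅∪out(0)=∅
  fail(2) 'bb': from fail(1)=0 chase 'b': 0 ⇒ 1;  out=∅∪out(1)=∅
  fail(8) 'ad': from fail(7)=0 chase 'd': 0 ⇒ 0;  out=∅∪out(0)=∅
  fail(3) 'bbd': from fail(2)=1 chase 'd': 1→0 ⇒ 0;  out=∅∪out(0)=∅
  fail(9) 'add': from fail(8)=0 chase 'd': 0 ⇒ 0;  out={1}∪out(0)={1}
  fail(4) 'bbdc': from fail(3)=0 chase 'c': 0 ⇒ 0;  out=∅∪out(0)=∅
  fail(5) 'bbdcb': from fail(4)=0 chase 'b': 0 ⇒ 1;  out=∅∪out(1)=∅
  fail(6) 'bbdcbb': from fail(5)=1 chase 'b': 1 ⇒ 2;  out={0}∪out(2)={0}

Run:
pos 0 'd': at 0
pos 1 'e': at 0
pos 2 'c': at 0
pos 3 'a': at 7
pos 4 'b': at 1 (via fail)
pos 5 'b': at 2
pos 6 'd': at 3
pos 7 'c': at 4
pos 8 'b': at 5
pos 9 'b': at 6  ** P0@[4:9]
pos 10 'a': at 7 (via fail)
pos 11 'e': at 0 (via fail)
pos 12 'c': at 0
pos 13 'd': at 0
pos 14 'd': at 0
pos 15 'c': at 0
pos 16 'd': at 0
pos 17 'a': at 7
pos 18 'd': at 8
pos 19 'd': at 9  ** P1@[17:19]
pos 20 'c': at 0 (via fail)
pos 21 'b': at 1
pos 22 'a': at 7 (via fail)
pos 23 'd': at 8
pos 24 'd': at 9  ** P1@[22:24]
pos 25 'e': at 0 (via fail)
pos 26 'a': at 7
pos 27 'b': at 1 (via fail)
pos 28 'b': at 2
pos 29 'd': at 3
pos 30 'c': at 4
pos 31 'b': at 5
pos 32 'b': at 6  ** P0@[27:32]
pos 33 'c': at 0 (via fail)
pos 34 'a': at 7
pos 35 'd': at 8
pos 36 'd': at 9  ** P1@[34:36]
pos 37 'a': at 7 (via fail)
pos 38 'd': at 8
pos 39 'd': at 9  ** P1@[37:39]
pos 40 'd': at 0 (via fail)
pos 41 'a': at 7
pos 42 'd': at 8
pos 43 'd': at 9  ** P1@[41:43]
pos 44 'd': at 0 (via fail)
pos 45 'c': at 0
pos 46 'd': at 0
pos 47 'c': at 0
pos 48 'c': at 0
pos 49 'b': at 1
pos 50 'b': at 2
pos 51 'd': at 3
pos 52 'c': at 4
pos 53 'b': at 5
pos 54 'b': at 6  ** P0@[49:54]
pos 55 'b': at 2 (via fail)
pos 56 'b': at 2 (via fail)
pos 57 'd': at 3
pos 58 'c': at 4
pos 59 'b': at 5
pos 60 'b': at 6  ** P0@[55:60]
pos 61 'b': at 2 (via fail)
pos 62 'b': at 2 (via fail)
pos 63 'd': at 3

Result: [[9,0],[19,1],[24,1],[32,0],[36,1],[39,1],[43,1],[54,0],[60,0]]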